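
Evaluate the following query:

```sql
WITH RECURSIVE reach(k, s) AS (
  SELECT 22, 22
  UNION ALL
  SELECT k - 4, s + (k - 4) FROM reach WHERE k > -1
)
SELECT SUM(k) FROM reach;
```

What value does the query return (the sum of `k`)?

Base: k=22, s=22.
Iteration 1: 22 > -1 holds -> k = 22 - 4 = 18, s = 22 + 18 = 40.
Iteration 2: 18 > -1 holds -> k = 18 - 4 = 14, s = 40 + 14 = 54.
Iteration 3: 14 > -1 holds -> k = 14 - 4 = 10, s = 54 + 10 = 64.
Iteration 4: 10 > -1 holds -> k = 10 - 4 = 6, s = 64 + 6 = 70.
Iteration 5: 6 > -1 holds -> k = 6 - 4 = 2, s = 70 + 2 = 72.
Iteration 6: 2 > -1 holds -> k = 2 - 4 = -2, s = 72 + -2 = 70.
Iteration 7: -2 > -1 fails; recursion stops.
SUM(k) = 22 + 18 + 14 + 10 + 6 + 2 + -2 = 70.

70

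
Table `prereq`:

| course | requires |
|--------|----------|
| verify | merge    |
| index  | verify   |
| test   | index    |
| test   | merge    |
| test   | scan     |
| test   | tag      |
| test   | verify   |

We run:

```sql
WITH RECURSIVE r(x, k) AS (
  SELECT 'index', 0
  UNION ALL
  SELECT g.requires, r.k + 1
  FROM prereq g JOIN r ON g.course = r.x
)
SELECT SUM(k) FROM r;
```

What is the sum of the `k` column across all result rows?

3

Base: (index, k=0).
Iteration 1: edges from {index} -> (verify, k=1).
Iteration 2: edges from {verify} -> (merge, k=2).
Iteration 3: no outgoing edges from {merge}; recursion stops.
SUM(k) = 0 + 1 + 2 = 3.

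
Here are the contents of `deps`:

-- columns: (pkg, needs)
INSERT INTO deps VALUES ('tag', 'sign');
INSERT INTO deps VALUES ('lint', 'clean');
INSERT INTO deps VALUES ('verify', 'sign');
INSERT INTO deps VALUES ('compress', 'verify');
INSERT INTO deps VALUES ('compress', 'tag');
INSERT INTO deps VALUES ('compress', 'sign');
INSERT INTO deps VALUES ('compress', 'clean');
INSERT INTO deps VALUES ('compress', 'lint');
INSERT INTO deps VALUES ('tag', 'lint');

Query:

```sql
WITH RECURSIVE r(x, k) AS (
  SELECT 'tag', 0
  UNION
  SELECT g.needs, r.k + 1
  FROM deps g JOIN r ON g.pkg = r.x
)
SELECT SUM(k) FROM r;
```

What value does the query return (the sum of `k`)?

Base: (tag, k=0).
Iteration 1: edges from {tag} -> (lint, k=1), (sign, k=1).
Iteration 2: edges from {lint,sign} -> (clean, k=2).
Iteration 3: no outgoing edges from {clean}; recursion stops.
SUM(k) = 0 + 1 + 1 + 2 = 4.

4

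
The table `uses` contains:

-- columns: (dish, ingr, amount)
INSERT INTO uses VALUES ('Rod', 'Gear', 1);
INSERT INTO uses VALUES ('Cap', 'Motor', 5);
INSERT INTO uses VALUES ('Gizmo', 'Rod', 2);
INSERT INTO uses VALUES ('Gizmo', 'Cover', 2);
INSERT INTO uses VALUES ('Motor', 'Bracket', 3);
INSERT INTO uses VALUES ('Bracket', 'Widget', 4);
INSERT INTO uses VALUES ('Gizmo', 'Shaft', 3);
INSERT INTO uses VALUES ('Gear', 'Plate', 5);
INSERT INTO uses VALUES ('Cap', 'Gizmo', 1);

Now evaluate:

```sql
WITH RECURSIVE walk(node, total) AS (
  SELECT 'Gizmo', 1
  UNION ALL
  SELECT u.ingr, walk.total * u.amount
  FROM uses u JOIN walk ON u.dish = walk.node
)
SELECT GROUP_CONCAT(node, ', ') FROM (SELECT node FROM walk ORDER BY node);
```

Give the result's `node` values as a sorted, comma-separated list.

Cover, Gear, Gizmo, Plate, Rod, Shaft

Base: (Gizmo, total=1).
Iteration 1: components of {Gizmo} -> Cover = 1*2 = 2, Rod = 1*2 = 2, Shaft = 1*3 = 3.
Iteration 2: components of {Cover,Rod,Shaft} -> Gear = 2*1 = 2.
Iteration 3: components of {Gear} -> Plate = 2*5 = 10.
Iteration 4: no further components; recursion stops.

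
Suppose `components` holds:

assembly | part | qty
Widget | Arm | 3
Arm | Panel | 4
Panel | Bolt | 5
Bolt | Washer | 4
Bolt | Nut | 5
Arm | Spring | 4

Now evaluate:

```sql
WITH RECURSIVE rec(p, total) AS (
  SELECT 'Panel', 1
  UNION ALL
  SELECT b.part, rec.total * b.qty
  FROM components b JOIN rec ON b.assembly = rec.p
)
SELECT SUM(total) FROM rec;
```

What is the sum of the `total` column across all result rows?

Base: (Panel, total=1).
Iteration 1: components of {Panel} -> Bolt = 1*5 = 5.
Iteration 2: components of {Bolt} -> Nut = 5*5 = 25, Washer = 5*4 = 20.
Iteration 3: no further components; recursion stops.
SUM(total) = 1 + 5 + 20 + 25 = 51.

51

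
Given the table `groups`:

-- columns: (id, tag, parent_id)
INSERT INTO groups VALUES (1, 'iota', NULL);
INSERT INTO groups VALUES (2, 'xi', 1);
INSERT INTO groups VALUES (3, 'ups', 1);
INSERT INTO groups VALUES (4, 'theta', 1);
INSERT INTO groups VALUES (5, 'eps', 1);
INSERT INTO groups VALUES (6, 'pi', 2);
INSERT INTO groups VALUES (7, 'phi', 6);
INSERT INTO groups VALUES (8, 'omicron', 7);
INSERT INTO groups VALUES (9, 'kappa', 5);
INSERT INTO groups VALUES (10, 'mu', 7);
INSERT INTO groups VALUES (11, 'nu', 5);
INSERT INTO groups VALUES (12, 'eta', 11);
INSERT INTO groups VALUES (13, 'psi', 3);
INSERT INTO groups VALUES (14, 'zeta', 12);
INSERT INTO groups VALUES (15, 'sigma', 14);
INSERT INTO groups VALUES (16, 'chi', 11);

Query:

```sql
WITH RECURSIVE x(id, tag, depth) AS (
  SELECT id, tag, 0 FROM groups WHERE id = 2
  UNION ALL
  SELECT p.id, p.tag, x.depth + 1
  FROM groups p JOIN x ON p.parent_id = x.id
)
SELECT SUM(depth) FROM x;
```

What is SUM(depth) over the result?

Base: id=2 (xi) at depth 0.
Iteration 1: rows with parent_id in {2} -> pi (id 6, depth 1).
Iteration 2: rows with parent_id in {6} -> phi (id 7, depth 2).
Iteration 3: rows with parent_id in {7} -> omicron (id 8, depth 3), mu (id 10, depth 3).
Iteration 4: no rows with parent_id in {8,10}; recursion stops.
SUM(depth) = 0 + 1 + 2 + 3 + 3 = 9.

9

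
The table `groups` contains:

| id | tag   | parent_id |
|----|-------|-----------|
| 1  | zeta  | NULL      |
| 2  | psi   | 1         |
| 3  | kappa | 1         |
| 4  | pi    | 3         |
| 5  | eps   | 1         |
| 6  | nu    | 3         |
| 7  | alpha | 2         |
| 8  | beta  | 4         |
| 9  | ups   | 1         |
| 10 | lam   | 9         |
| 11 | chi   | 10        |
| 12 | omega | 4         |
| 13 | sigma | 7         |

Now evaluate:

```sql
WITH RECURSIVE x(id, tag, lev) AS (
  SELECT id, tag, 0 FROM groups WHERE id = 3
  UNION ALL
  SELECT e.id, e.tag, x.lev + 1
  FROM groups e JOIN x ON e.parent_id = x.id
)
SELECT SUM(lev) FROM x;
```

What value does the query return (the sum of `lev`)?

Base: id=3 (kappa) at lev 0.
Iteration 1: rows with parent_id in {3} -> pi (id 4, lev 1), nu (id 6, lev 1).
Iteration 2: rows with parent_id in {4,6} -> beta (id 8, lev 2), omega (id 12, lev 2).
Iteration 3: no rows with parent_id in {8,12}; recursion stops.
SUM(lev) = 0 + 1 + 1 + 2 + 2 = 6.

6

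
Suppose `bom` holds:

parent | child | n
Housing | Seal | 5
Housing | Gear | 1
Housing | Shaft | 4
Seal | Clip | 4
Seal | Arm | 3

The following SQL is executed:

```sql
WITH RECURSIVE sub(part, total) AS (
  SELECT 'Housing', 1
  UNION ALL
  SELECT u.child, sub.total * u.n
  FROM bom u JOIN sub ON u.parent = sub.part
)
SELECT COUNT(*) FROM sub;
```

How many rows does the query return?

Base: (Housing, total=1).
Iteration 1: components of {Housing} -> Gear = 1*1 = 1, Seal = 1*5 = 5, Shaft = 1*4 = 4.
Iteration 2: components of {Gear,Seal,Shaft} -> Arm = 5*3 = 15, Clip = 5*4 = 20.
Iteration 3: no further components; recursion stops.
Total rows emitted: 6.

6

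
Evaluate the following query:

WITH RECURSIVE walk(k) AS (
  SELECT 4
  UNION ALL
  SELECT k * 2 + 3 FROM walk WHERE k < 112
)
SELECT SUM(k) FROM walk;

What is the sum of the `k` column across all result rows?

423

Base: k=4.
Iteration 1: 4 < 112 holds -> k = 4 * 2 + 3 = 11.
Iteration 2: 11 < 112 holds -> k = 11 * 2 + 3 = 25.
Iteration 3: 25 < 112 holds -> k = 25 * 2 + 3 = 53.
Iteration 4: 53 < 112 holds -> k = 53 * 2 + 3 = 109.
Iteration 5: 109 < 112 holds -> k = 109 * 2 + 3 = 221.
Iteration 6: 221 < 112 fails; recursion stops.
SUM(k) = 4 + 11 + 25 + 53 + 109 + 221 = 423.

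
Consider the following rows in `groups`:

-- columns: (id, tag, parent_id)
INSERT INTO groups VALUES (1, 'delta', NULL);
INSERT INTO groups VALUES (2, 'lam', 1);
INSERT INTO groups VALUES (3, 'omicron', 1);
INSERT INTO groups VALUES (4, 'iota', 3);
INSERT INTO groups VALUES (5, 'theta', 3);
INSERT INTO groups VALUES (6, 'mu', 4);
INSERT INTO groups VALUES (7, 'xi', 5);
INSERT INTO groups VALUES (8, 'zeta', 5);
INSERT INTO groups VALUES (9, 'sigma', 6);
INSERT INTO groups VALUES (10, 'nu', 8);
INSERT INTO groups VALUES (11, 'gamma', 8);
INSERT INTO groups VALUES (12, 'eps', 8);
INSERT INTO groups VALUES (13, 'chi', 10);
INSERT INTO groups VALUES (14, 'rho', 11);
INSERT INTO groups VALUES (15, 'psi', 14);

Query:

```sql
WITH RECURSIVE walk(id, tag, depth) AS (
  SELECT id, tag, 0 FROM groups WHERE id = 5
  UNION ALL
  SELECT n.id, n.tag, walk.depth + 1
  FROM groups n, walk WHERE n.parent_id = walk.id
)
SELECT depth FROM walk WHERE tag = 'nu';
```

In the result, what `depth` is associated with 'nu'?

Base: id=5 (theta) at depth 0.
Iteration 1: rows with parent_id in {5} -> xi (id 7, depth 1), zeta (id 8, depth 1).
Iteration 2: rows with parent_id in {7,8} -> nu (id 10, depth 2), gamma (id 11, depth 2), eps (id 12, depth 2).
Iteration 3: rows with parent_id in {10,11,12} -> chi (id 13, depth 3), rho (id 14, depth 3).
Iteration 4: rows with parent_id in {13,14} -> psi (id 15, depth 4).
Iteration 5: no rows with parent_id in {15}; recursion stops.

2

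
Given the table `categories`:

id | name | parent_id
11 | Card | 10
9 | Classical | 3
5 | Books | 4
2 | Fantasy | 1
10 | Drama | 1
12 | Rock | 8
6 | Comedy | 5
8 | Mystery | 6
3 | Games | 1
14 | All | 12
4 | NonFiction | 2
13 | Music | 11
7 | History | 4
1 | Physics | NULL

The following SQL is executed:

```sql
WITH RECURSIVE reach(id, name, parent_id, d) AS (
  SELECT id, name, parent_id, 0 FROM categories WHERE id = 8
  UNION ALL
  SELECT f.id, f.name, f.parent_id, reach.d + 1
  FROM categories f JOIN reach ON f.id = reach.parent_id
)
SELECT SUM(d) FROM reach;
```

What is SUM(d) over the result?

15

Base: id=8 (Mystery), parent_id=6, d 0.
Iteration 1: join on id=6 -> Comedy (id 6, parent_id=5, d 1).
Iteration 2: join on id=5 -> Books (id 5, parent_id=4, d 2).
Iteration 3: join on id=4 -> NonFiction (id 4, parent_id=2, d 3).
Iteration 4: join on id=2 -> Fantasy (id 2, parent_id=1, d 4).
Iteration 5: join on id=1 -> Physics (id 1, parent_id=NULL, d 5).
Iteration 6: parent_id is NULL; no match; recursion stops.
SUM(d) = 0 + 1 + 2 + 3 + 4 + 5 = 15.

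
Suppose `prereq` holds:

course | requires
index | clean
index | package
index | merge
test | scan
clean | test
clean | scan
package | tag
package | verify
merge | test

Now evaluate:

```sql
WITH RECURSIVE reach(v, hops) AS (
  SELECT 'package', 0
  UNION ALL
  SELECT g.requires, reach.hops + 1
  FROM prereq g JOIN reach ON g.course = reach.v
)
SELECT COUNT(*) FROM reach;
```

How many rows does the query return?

Base: (package, hops=0).
Iteration 1: edges from {package} -> (tag, hops=1), (verify, hops=1).
Iteration 2: no outgoing edges from {tag,verify}; recursion stops.
Total rows emitted: 3.

3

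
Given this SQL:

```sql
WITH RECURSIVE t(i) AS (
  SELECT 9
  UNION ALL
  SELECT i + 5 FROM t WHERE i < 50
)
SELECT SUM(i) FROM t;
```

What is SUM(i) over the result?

Base: i=9.
Iteration 1: 9 < 50 holds -> i = 9 + 5 = 14.
Iteration 2: 14 < 50 holds -> i = 14 + 5 = 19.
Iteration 3: 19 < 50 holds -> i = 19 + 5 = 24.
Iteration 4: 24 < 50 holds -> i = 24 + 5 = 29.
Iteration 5: 29 < 50 holds -> i = 29 + 5 = 34.
Iteration 6: 34 < 50 holds -> i = 34 + 5 = 39.
Iteration 7: 39 < 50 holds -> i = 39 + 5 = 44.
Iteration 8: 44 < 50 holds -> i = 44 + 5 = 49.
Iteration 9: 49 < 50 holds -> i = 49 + 5 = 54.
Iteration 10: 54 < 50 fails; recursion stops.
SUM(i) = 9 + 14 + 19 + 24 + 29 + 34 + 39 + 44 + 49 + 54 = 315.

315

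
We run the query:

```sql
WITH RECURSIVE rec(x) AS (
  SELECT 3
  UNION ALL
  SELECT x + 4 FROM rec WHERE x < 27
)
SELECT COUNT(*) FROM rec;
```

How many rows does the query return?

7

Base: x=3.
Iteration 1: 3 < 27 holds -> x = 3 + 4 = 7.
Iteration 2: 7 < 27 holds -> x = 7 + 4 = 11.
Iteration 3: 11 < 27 holds -> x = 11 + 4 = 15.
Iteration 4: 15 < 27 holds -> x = 15 + 4 = 19.
Iteration 5: 19 < 27 holds -> x = 19 + 4 = 23.
Iteration 6: 23 < 27 holds -> x = 23 + 4 = 27.
Iteration 7: 27 < 27 fails; recursion stops.
Total rows emitted: 7.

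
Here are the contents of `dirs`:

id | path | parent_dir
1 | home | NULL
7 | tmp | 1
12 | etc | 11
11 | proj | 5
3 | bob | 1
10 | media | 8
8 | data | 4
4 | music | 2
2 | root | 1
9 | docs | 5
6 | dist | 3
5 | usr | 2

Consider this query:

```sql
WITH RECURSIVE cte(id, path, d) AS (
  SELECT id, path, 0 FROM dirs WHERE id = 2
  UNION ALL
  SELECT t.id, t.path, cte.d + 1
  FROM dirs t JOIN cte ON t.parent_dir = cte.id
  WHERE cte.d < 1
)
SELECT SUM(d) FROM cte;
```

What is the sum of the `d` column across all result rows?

2

Base: id=2 (root) at d 0.
Iteration 1: rows with parent_dir in {2} -> music (id 4, d 1), usr (id 5, d 1).
Iteration 2: d < 1 fails for all current rows; recursion stops.
SUM(d) = 0 + 1 + 1 = 2.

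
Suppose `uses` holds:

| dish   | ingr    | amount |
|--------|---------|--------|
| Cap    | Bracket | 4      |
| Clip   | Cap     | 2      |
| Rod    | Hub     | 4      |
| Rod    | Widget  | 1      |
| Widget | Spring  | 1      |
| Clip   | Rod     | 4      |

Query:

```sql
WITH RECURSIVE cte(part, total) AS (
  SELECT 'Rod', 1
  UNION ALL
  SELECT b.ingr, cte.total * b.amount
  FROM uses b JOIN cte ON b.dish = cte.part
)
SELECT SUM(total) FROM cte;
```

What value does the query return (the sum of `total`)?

7

Base: (Rod, total=1).
Iteration 1: components of {Rod} -> Hub = 1*4 = 4, Widget = 1*1 = 1.
Iteration 2: components of {Hub,Widget} -> Spring = 1*1 = 1.
Iteration 3: no further components; recursion stops.
SUM(total) = 1 + 4 + 1 + 1 = 7.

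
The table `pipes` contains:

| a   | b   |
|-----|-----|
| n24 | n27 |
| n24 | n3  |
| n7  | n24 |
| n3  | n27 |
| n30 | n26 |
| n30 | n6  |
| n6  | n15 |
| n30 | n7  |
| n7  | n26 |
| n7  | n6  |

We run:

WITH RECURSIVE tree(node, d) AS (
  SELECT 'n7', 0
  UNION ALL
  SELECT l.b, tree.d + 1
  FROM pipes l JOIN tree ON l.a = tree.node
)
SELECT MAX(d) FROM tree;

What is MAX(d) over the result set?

Base: (n7, d=0).
Iteration 1: edges from {n7} -> (n24, d=1), (n26, d=1), (n6, d=1).
Iteration 2: edges from {n24,n26,n6} -> (n15, d=2), (n27, d=2), (n3, d=2).
Iteration 3: edges from {n15,n27,n3} -> (n27, d=3).
Iteration 4: no outgoing edges from {n27}; recursion stops.
d values: 0, 1, 1, 1, 2, 2, 2, 3; the maximum is 3.

3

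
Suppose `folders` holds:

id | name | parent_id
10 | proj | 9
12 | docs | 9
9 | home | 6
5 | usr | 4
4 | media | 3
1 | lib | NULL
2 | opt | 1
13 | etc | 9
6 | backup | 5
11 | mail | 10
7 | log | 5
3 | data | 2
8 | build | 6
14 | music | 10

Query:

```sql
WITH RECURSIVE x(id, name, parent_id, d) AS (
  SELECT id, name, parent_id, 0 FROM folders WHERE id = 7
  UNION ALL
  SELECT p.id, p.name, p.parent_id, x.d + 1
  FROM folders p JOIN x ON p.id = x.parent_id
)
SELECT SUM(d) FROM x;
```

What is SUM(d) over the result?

Base: id=7 (log), parent_id=5, d 0.
Iteration 1: join on id=5 -> usr (id 5, parent_id=4, d 1).
Iteration 2: join on id=4 -> media (id 4, parent_id=3, d 2).
Iteration 3: join on id=3 -> data (id 3, parent_id=2, d 3).
Iteration 4: join on id=2 -> opt (id 2, parent_id=1, d 4).
Iteration 5: join on id=1 -> lib (id 1, parent_id=NULL, d 5).
Iteration 6: parent_id is NULL; no match; recursion stops.
SUM(d) = 0 + 1 + 2 + 3 + 4 + 5 = 15.

15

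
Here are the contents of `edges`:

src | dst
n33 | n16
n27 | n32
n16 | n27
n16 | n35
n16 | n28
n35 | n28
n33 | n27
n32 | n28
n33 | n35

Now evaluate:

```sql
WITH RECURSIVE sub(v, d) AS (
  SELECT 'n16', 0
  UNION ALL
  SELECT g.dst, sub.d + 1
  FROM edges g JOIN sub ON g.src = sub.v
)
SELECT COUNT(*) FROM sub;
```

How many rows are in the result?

7

Base: (n16, d=0).
Iteration 1: edges from {n16} -> (n27, d=1), (n28, d=1), (n35, d=1).
Iteration 2: edges from {n27,n28,n35} -> (n28, d=2), (n32, d=2).
Iteration 3: edges from {n28,n32} -> (n28, d=3).
Iteration 4: no outgoing edges from {n28}; recursion stops.
Total rows emitted: 7.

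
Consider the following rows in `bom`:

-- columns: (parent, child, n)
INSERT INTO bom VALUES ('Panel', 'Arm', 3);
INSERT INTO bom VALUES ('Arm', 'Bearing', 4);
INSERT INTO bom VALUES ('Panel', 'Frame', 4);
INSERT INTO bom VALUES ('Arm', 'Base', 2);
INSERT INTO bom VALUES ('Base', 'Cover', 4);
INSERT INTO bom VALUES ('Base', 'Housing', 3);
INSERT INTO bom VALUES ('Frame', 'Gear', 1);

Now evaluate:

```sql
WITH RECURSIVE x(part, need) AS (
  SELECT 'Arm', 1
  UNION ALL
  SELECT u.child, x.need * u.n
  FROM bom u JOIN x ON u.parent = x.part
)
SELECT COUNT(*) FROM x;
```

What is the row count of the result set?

5

Base: (Arm, need=1).
Iteration 1: components of {Arm} -> Base = 1*2 = 2, Bearing = 1*4 = 4.
Iteration 2: components of {Base,Bearing} -> Cover = 2*4 = 8, Housing = 2*3 = 6.
Iteration 3: no further components; recursion stops.
Total rows emitted: 5.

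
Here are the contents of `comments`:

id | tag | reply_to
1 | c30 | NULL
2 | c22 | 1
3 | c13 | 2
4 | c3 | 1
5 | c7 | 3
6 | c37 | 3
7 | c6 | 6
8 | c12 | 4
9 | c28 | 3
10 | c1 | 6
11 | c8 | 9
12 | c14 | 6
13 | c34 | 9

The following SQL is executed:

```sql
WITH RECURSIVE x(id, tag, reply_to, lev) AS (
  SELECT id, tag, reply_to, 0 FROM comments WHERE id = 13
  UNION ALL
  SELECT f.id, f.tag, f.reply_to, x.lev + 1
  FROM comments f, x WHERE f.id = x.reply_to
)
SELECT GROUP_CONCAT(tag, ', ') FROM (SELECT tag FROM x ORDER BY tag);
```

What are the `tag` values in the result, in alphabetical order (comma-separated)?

Base: id=13 (c34), reply_to=9, lev 0.
Iteration 1: join on id=9 -> c28 (id 9, reply_to=3, lev 1).
Iteration 2: join on id=3 -> c13 (id 3, reply_to=2, lev 2).
Iteration 3: join on id=2 -> c22 (id 2, reply_to=1, lev 3).
Iteration 4: join on id=1 -> c30 (id 1, reply_to=NULL, lev 4).
Iteration 5: reply_to is NULL; no match; recursion stops.

c13, c22, c28, c30, c34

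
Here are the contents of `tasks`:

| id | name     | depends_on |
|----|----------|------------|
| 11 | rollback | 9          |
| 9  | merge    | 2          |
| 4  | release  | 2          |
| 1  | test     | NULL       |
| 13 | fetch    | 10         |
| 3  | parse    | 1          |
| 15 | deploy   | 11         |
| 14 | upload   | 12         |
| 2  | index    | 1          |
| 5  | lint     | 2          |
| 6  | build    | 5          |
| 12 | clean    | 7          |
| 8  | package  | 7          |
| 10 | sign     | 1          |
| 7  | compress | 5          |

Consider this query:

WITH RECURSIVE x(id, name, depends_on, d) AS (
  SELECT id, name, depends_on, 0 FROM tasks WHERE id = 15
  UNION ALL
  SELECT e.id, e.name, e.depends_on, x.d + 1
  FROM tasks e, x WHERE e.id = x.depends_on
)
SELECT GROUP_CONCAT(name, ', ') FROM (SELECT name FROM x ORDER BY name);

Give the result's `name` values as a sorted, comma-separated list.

deploy, index, merge, rollback, test

Base: id=15 (deploy), depends_on=11, d 0.
Iteration 1: join on id=11 -> rollback (id 11, depends_on=9, d 1).
Iteration 2: join on id=9 -> merge (id 9, depends_on=2, d 2).
Iteration 3: join on id=2 -> index (id 2, depends_on=1, d 3).
Iteration 4: join on id=1 -> test (id 1, depends_on=NULL, d 4).
Iteration 5: depends_on is NULL; no match; recursion stops.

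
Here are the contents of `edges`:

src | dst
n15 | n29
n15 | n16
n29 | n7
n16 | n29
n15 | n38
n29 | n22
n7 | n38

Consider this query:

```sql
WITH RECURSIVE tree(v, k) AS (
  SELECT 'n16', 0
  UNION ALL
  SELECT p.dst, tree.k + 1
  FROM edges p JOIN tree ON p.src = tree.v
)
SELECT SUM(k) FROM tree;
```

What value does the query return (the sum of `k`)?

8

Base: (n16, k=0).
Iteration 1: edges from {n16} -> (n29, k=1).
Iteration 2: edges from {n29} -> (n22, k=2), (n7, k=2).
Iteration 3: edges from {n22,n7} -> (n38, k=3).
Iteration 4: no outgoing edges from {n38}; recursion stops.
SUM(k) = 0 + 1 + 2 + 2 + 3 = 8.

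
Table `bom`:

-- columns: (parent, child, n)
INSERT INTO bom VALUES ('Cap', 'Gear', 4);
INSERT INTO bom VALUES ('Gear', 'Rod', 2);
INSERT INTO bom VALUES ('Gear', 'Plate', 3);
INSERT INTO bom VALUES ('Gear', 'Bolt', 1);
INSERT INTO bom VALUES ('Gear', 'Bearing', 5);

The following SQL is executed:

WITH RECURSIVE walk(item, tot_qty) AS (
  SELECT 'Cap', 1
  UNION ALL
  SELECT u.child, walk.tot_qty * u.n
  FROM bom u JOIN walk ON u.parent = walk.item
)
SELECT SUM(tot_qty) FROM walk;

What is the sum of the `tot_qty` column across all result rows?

Base: (Cap, tot_qty=1).
Iteration 1: components of {Cap} -> Gear = 1*4 = 4.
Iteration 2: components of {Gear} -> Bearing = 4*5 = 20, Bolt = 4*1 = 4, Plate = 4*3 = 12, Rod = 4*2 = 8.
Iteration 3: no further components; recursion stops.
SUM(tot_qty) = 1 + 4 + 8 + 12 + 4 + 20 = 49.

49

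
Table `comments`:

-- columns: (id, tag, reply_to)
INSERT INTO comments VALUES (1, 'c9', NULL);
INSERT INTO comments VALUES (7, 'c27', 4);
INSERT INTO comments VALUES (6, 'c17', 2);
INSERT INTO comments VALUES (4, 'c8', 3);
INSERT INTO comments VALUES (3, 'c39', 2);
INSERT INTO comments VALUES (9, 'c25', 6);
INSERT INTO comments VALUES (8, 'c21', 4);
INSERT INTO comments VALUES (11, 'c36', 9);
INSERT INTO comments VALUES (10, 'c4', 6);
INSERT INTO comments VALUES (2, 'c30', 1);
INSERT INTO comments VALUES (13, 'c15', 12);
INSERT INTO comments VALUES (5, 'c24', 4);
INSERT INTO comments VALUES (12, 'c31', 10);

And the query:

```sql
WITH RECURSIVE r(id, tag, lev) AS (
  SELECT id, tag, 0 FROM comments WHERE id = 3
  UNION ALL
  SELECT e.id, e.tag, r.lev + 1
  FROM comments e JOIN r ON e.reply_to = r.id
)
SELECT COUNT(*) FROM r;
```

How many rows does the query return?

Base: id=3 (c39) at lev 0.
Iteration 1: rows with reply_to in {3} -> c8 (id 4, lev 1).
Iteration 2: rows with reply_to in {4} -> c24 (id 5, lev 2), c27 (id 7, lev 2), c21 (id 8, lev 2).
Iteration 3: no rows with reply_to in {5,7,8}; recursion stops.
Total rows emitted: 5.

5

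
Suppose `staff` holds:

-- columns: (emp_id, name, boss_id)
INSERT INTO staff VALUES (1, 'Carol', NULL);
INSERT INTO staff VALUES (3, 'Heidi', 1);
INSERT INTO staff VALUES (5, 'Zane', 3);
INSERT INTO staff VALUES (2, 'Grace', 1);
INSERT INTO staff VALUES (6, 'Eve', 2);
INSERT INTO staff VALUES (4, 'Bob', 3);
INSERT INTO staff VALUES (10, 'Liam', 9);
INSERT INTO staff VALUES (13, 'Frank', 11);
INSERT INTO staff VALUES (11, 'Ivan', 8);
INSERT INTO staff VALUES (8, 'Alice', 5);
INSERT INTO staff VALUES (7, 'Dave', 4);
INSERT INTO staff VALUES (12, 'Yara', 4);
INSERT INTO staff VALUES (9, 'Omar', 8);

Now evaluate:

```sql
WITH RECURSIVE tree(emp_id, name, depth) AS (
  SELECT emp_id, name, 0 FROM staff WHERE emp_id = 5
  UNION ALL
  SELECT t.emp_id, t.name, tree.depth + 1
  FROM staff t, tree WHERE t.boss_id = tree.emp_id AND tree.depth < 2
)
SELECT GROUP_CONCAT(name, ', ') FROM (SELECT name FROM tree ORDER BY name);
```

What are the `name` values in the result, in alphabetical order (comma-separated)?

Base: emp_id=5 (Zane) at depth 0.
Iteration 1: rows with boss_id in {5} -> Alice (id 8, depth 1).
Iteration 2: rows with boss_id in {8} -> Omar (id 9, depth 2), Ivan (id 11, depth 2).
Iteration 3: depth < 2 fails for all current rows; recursion stops.

Alice, Ivan, Omar, Zane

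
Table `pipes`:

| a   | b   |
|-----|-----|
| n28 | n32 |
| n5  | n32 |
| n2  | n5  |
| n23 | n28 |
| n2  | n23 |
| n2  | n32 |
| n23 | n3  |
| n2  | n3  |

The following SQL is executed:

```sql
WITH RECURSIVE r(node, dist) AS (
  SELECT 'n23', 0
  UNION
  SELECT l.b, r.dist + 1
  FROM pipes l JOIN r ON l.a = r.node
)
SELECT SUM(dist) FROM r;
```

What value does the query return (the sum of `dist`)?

Base: (n23, dist=0).
Iteration 1: edges from {n23} -> (n28, dist=1), (n3, dist=1).
Iteration 2: edges from {n28,n3} -> (n32, dist=2).
Iteration 3: no outgoing edges from {n32}; recursion stops.
SUM(dist) = 0 + 1 + 1 + 2 = 4.

4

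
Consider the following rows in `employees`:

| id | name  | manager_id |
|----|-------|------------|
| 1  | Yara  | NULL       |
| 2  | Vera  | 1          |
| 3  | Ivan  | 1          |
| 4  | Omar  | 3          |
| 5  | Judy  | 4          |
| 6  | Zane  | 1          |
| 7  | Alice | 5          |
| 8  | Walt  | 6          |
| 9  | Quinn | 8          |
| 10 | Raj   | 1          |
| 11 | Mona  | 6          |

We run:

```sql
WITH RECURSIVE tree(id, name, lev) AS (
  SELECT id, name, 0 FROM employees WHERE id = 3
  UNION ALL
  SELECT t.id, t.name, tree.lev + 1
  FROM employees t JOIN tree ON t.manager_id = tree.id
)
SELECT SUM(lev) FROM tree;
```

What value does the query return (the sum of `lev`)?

Base: id=3 (Ivan) at lev 0.
Iteration 1: rows with manager_id in {3} -> Omar (id 4, lev 1).
Iteration 2: rows with manager_id in {4} -> Judy (id 5, lev 2).
Iteration 3: rows with manager_id in {5} -> Alice (id 7, lev 3).
Iteration 4: no rows with manager_id in {7}; recursion stops.
SUM(lev) = 0 + 1 + 2 + 3 = 6.

6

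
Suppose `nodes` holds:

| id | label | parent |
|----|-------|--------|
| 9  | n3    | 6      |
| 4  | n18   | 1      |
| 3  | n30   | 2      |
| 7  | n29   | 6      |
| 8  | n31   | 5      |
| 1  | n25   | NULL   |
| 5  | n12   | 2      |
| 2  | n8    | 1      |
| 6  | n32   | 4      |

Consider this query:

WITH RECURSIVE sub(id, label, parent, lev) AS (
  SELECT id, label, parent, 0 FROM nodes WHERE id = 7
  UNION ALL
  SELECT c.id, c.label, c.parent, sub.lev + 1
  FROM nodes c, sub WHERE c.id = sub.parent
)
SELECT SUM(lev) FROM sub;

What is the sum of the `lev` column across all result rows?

6

Base: id=7 (n29), parent=6, lev 0.
Iteration 1: join on id=6 -> n32 (id 6, parent=4, lev 1).
Iteration 2: join on id=4 -> n18 (id 4, parent=1, lev 2).
Iteration 3: join on id=1 -> n25 (id 1, parent=NULL, lev 3).
Iteration 4: parent is NULL; no match; recursion stops.
SUM(lev) = 0 + 1 + 2 + 3 = 6.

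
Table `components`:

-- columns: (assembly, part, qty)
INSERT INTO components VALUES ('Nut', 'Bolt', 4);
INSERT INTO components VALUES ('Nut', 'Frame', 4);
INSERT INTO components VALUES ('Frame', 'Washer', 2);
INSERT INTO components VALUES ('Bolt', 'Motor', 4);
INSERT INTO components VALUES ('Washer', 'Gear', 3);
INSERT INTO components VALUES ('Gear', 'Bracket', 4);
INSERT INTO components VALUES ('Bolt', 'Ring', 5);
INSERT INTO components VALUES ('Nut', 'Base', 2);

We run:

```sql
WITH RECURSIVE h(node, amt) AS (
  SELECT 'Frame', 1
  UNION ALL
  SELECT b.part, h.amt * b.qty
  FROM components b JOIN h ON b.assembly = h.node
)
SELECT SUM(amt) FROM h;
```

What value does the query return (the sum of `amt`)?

Base: (Frame, amt=1).
Iteration 1: components of {Frame} -> Washer = 1*2 = 2.
Iteration 2: components of {Washer} -> Gear = 2*3 = 6.
Iteration 3: components of {Gear} -> Bracket = 6*4 = 24.
Iteration 4: no further components; recursion stops.
SUM(amt) = 1 + 2 + 6 + 24 = 33.

33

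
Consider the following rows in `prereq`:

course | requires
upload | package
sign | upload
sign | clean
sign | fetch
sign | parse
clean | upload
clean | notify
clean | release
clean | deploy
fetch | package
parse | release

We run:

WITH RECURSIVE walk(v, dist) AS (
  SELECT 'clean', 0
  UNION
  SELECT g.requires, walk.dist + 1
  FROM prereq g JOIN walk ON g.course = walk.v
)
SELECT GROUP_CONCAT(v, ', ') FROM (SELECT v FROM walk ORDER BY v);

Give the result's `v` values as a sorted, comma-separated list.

Base: (clean, dist=0).
Iteration 1: edges from {clean} -> (deploy, dist=1), (notify, dist=1), (release, dist=1), (upload, dist=1).
Iteration 2: edges from {deploy,notify,release,upload} -> (package, dist=2).
Iteration 3: no outgoing edges from {package}; recursion stops.

clean, deploy, notify, package, release, upload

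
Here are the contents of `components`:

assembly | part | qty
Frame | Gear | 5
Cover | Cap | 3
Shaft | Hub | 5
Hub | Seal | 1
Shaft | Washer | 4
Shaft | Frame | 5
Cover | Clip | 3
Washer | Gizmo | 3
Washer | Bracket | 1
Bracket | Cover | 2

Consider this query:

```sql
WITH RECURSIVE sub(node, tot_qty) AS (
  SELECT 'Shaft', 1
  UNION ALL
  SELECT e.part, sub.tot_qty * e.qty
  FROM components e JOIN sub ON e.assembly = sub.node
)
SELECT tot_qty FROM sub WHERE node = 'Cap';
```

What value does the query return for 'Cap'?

Base: (Shaft, tot_qty=1).
Iteration 1: components of {Shaft} -> Frame = 1*5 = 5, Hub = 1*5 = 5, Washer = 1*4 = 4.
Iteration 2: components of {Frame,Hub,Washer} -> Bracket = 4*1 = 4, Gear = 5*5 = 25, Gizmo = 4*3 = 12, Seal = 5*1 = 5.
Iteration 3: components of {Bracket,Gear,Gizmo,Seal} -> Cover = 4*2 = 8.
Iteration 4: components of {Cover} -> Cap = 8*3 = 24, Clip = 8*3 = 24.
Iteration 5: no further components; recursion stops.

24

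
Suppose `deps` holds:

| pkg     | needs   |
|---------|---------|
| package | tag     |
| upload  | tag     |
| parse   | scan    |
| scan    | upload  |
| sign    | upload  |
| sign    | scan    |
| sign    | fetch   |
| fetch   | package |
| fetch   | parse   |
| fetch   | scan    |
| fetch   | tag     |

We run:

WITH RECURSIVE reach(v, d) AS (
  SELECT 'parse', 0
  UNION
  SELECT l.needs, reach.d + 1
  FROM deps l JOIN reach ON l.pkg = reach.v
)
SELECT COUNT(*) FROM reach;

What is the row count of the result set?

Base: (parse, d=0).
Iteration 1: edges from {parse} -> (scan, d=1).
Iteration 2: edges from {scan} -> (upload, d=2).
Iteration 3: edges from {upload} -> (tag, d=3).
Iteration 4: no outgoing edges from {tag}; recursion stops.
Total rows emitted: 4.

4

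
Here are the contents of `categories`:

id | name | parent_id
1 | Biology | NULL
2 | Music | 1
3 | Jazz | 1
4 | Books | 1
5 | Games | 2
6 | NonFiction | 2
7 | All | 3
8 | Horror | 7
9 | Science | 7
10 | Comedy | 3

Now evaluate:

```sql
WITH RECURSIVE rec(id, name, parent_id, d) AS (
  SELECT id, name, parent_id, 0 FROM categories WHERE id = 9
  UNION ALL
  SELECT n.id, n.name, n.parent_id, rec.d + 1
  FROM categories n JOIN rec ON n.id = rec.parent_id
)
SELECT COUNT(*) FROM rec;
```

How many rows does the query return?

4

Base: id=9 (Science), parent_id=7, d 0.
Iteration 1: join on id=7 -> All (id 7, parent_id=3, d 1).
Iteration 2: join on id=3 -> Jazz (id 3, parent_id=1, d 2).
Iteration 3: join on id=1 -> Biology (id 1, parent_id=NULL, d 3).
Iteration 4: parent_id is NULL; no match; recursion stops.
Total rows emitted: 4.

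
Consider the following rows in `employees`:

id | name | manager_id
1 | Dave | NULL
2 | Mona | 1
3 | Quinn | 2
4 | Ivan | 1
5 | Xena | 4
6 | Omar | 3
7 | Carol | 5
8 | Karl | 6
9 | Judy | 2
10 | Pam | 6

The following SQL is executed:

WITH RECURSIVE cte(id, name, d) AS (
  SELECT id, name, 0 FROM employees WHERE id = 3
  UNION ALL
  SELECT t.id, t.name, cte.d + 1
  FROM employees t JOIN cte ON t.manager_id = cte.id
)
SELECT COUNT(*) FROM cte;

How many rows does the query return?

Base: id=3 (Quinn) at d 0.
Iteration 1: rows with manager_id in {3} -> Omar (id 6, d 1).
Iteration 2: rows with manager_id in {6} -> Karl (id 8, d 2), Pam (id 10, d 2).
Iteration 3: no rows with manager_id in {8,10}; recursion stops.
Total rows emitted: 4.

4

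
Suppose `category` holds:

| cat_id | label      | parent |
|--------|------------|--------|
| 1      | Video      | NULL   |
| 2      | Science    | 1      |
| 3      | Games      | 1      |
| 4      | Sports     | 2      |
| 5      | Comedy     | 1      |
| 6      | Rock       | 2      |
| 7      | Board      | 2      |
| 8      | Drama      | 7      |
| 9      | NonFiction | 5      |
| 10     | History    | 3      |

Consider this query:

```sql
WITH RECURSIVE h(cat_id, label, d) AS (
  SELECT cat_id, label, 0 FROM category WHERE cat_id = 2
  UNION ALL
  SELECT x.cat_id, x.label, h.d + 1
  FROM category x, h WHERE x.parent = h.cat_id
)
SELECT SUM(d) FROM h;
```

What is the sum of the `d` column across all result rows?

5

Base: cat_id=2 (Science) at d 0.
Iteration 1: rows with parent in {2} -> Sports (id 4, d 1), Rock (id 6, d 1), Board (id 7, d 1).
Iteration 2: rows with parent in {4,6,7} -> Drama (id 8, d 2).
Iteration 3: no rows with parent in {8}; recursion stops.
SUM(d) = 0 + 1 + 1 + 1 + 2 = 5.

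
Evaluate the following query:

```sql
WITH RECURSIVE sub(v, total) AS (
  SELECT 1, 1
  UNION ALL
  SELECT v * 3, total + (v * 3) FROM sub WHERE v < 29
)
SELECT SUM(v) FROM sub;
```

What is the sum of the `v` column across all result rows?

Base: v=1, total=1.
Iteration 1: 1 < 29 holds -> v = 1 * 3 = 3, total = 1 + 3 = 4.
Iteration 2: 3 < 29 holds -> v = 3 * 3 = 9, total = 4 + 9 = 13.
Iteration 3: 9 < 29 holds -> v = 9 * 3 = 27, total = 13 + 27 = 40.
Iteration 4: 27 < 29 holds -> v = 27 * 3 = 81, total = 40 + 81 = 121.
Iteration 5: 81 < 29 fails; recursion stops.
SUM(v) = 1 + 3 + 9 + 27 + 81 = 121.

121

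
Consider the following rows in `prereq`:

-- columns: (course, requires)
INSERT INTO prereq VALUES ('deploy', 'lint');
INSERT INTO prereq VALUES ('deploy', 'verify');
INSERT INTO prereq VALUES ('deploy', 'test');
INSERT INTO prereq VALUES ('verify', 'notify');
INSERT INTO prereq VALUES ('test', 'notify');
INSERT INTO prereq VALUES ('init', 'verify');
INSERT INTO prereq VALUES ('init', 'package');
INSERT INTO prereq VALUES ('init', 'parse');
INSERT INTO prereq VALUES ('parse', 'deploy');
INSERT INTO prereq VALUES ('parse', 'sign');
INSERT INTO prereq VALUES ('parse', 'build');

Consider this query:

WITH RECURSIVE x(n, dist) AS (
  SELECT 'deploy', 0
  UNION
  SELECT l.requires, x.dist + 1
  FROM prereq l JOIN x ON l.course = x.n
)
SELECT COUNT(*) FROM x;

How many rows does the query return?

5

Base: (deploy, dist=0).
Iteration 1: edges from {deploy} -> (lint, dist=1), (test, dist=1), (verify, dist=1).
Iteration 2: edges from {lint,test,verify} -> (notify, dist=2). [UNION drops 1 duplicate row(s)]
Iteration 3: no outgoing edges from {notify}; recursion stops.
Total rows emitted: 5.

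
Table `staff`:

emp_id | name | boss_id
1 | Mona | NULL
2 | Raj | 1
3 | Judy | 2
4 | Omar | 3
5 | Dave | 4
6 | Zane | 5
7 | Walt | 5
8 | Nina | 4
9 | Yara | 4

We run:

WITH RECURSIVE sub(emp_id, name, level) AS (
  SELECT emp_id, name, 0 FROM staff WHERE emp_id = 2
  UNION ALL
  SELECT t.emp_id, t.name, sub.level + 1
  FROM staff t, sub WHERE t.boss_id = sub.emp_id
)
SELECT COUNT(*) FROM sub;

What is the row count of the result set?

8

Base: emp_id=2 (Raj) at level 0.
Iteration 1: rows with boss_id in {2} -> Judy (id 3, level 1).
Iteration 2: rows with boss_id in {3} -> Omar (id 4, level 2).
Iteration 3: rows with boss_id in {4} -> Dave (id 5, level 3), Nina (id 8, level 3), Yara (id 9, level 3).
Iteration 4: rows with boss_id in {5,8,9} -> Zane (id 6, level 4), Walt (id 7, level 4).
Iteration 5: no rows with boss_id in {6,7}; recursion stops.
Total rows emitted: 8.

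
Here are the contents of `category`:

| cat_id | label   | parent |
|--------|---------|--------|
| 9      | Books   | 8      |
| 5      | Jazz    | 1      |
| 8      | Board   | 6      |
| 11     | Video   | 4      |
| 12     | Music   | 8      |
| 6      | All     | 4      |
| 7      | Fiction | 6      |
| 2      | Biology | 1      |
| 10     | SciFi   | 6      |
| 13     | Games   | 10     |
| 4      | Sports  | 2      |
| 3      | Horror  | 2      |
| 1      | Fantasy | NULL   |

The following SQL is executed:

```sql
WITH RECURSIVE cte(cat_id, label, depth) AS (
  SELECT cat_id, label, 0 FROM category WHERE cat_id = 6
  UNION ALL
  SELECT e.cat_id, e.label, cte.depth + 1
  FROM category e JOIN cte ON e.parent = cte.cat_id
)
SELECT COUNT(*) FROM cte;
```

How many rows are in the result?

Base: cat_id=6 (All) at depth 0.
Iteration 1: rows with parent in {6} -> Fiction (id 7, depth 1), Board (id 8, depth 1), SciFi (id 10, depth 1).
Iteration 2: rows with parent in {7,8,10} -> Books (id 9, depth 2), Music (id 12, depth 2), Games (id 13, depth 2).
Iteration 3: no rows with parent in {9,12,13}; recursion stops.
Total rows emitted: 7.

7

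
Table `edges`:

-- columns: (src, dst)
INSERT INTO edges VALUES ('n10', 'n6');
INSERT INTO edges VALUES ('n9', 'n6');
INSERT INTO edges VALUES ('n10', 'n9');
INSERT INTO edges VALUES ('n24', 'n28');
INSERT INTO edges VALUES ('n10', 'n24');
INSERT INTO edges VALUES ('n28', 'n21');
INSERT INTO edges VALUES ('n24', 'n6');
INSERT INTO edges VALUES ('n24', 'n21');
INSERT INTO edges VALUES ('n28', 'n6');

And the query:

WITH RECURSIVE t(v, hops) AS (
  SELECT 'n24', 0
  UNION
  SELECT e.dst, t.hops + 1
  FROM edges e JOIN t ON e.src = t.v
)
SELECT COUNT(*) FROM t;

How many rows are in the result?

Base: (n24, hops=0).
Iteration 1: edges from {n24} -> (n21, hops=1), (n28, hops=1), (n6, hops=1).
Iteration 2: edges from {n21,n28,n6} -> (n21, hops=2), (n6, hops=2).
Iteration 3: no outgoing edges from {n21,n6}; recursion stops.
Total rows emitted: 6.

6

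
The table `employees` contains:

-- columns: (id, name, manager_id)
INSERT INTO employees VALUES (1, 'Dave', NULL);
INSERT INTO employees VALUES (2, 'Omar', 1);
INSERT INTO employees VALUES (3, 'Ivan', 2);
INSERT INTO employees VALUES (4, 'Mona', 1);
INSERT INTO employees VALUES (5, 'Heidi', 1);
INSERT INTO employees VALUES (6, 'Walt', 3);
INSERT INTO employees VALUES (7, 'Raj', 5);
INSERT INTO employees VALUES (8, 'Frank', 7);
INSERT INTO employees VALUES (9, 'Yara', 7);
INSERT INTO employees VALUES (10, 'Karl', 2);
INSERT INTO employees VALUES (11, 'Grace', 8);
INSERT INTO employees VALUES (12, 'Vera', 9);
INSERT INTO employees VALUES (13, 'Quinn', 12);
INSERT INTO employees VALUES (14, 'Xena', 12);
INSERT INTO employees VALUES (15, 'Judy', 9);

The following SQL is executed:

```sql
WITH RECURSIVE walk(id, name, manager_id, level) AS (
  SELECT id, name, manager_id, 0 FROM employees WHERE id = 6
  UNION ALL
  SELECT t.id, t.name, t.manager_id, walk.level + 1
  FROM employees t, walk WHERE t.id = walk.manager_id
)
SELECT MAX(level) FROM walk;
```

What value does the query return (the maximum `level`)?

Base: id=6 (Walt), manager_id=3, level 0.
Iteration 1: join on id=3 -> Ivan (id 3, manager_id=2, level 1).
Iteration 2: join on id=2 -> Omar (id 2, manager_id=1, level 2).
Iteration 3: join on id=1 -> Dave (id 1, manager_id=NULL, level 3).
Iteration 4: manager_id is NULL; no match; recursion stops.
level values: 0, 1, 2, 3; the maximum is 3.

3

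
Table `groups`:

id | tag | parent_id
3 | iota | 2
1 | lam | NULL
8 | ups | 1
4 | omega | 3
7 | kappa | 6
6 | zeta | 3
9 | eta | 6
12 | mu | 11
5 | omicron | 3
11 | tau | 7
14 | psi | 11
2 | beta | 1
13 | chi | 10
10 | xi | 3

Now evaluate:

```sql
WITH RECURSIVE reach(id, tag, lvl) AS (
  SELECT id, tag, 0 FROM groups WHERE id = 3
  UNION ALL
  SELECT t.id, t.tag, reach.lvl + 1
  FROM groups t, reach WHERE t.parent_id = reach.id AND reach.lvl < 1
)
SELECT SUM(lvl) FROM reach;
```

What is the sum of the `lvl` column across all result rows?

4

Base: id=3 (iota) at lvl 0.
Iteration 1: rows with parent_id in {3} -> omega (id 4, lvl 1), omicron (id 5, lvl 1), zeta (id 6, lvl 1), xi (id 10, lvl 1).
Iteration 2: lvl < 1 fails for all current rows; recursion stops.
SUM(lvl) = 0 + 1 + 1 + 1 + 1 = 4.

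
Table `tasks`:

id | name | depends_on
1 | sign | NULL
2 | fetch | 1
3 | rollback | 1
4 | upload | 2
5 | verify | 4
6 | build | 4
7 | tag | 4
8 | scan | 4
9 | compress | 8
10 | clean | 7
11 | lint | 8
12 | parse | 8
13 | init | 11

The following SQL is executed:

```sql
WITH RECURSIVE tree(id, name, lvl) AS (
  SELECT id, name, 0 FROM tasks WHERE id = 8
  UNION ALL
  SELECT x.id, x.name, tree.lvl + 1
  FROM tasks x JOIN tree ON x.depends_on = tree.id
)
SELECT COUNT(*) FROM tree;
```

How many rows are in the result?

5

Base: id=8 (scan) at lvl 0.
Iteration 1: rows with depends_on in {8} -> compress (id 9, lvl 1), lint (id 11, lvl 1), parse (id 12, lvl 1).
Iteration 2: rows with depends_on in {9,11,12} -> init (id 13, lvl 2).
Iteration 3: no rows with depends_on in {13}; recursion stops.
Total rows emitted: 5.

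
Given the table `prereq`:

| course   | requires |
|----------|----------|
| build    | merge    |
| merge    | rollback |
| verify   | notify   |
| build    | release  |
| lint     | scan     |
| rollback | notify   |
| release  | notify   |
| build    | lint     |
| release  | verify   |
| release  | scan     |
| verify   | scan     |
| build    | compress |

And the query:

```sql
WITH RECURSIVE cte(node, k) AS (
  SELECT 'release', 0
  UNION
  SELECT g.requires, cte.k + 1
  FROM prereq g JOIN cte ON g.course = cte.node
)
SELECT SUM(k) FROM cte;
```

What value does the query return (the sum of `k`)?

Base: (release, k=0).
Iteration 1: edges from {release} -> (notify, k=1), (scan, k=1), (verify, k=1).
Iteration 2: edges from {notify,scan,verify} -> (notify, k=2), (scan, k=2).
Iteration 3: no outgoing edges from {notify,scan}; recursion stops.
SUM(k) = 0 + 1 + 1 + 1 + 2 + 2 = 7.

7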